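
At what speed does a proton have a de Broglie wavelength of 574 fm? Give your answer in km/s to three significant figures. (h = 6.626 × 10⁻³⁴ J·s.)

v = 690 km/s

p = h/λ = 6.626 × 10⁻³⁴ / 5.740 × 10⁻¹³ = 1.154 × 10⁻²¹ kg·m/s.
v = p/m = 1.154 × 10⁻²¹ / 1.673 × 10⁻²⁷ = 6.90 × 10⁵ m/s = 690 km/s.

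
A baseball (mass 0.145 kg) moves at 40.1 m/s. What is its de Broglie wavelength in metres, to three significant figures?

λ = 1.14 × 10⁻³⁴ m

p = mv = 0.145 × 40.1 = 5.815 kg·m/s.
λ = h/p = 6.626 × 10⁻³⁴ / 5.815 = 1.14 × 10⁻³⁴ m.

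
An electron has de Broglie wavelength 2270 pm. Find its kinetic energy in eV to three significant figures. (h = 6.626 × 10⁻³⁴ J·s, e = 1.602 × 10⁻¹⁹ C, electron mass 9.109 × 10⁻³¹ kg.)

KE = 0.292 eV

p = h/λ = 6.626 × 10⁻³⁴ / 2.270 × 10⁻⁹ = 2.919 × 10⁻²⁵ kg·m/s.
KE = p²/(2m) = (2.919 × 10⁻²⁵)² / (2 × 9.109 × 10⁻³¹) = 4.677 × 10⁻²⁰ J = 0.292 eV.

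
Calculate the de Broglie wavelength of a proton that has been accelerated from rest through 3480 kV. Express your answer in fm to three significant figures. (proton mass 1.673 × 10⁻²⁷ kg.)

λ = 15.3 fm

KE = eV = 1.602 × 10⁻¹⁹ × 3.480 × 10⁶ = 5.575 × 10⁻¹³ J.
p = √(2mKE) = √(2 × 1.673 × 10⁻²⁷ × 5.575 × 10⁻¹³) = 4.319 × 10⁻²⁰ kg·m/s.
λ = h/p = 6.626 × 10⁻³⁴ / 4.319 × 10⁻²⁰ = 1.53 × 10⁻¹⁴ m = 15.3 fm.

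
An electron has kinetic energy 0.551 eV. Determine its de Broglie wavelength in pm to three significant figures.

λ = 1650 pm

KE = 0.551 eV = 8.827 × 10⁻²⁰ J.
p = √(2mKE) = √(2 × 9.109 × 10⁻³¹ × 8.827 × 10⁻²⁰) = 4.010 × 10⁻²⁵ kg·m/s.
λ = h/p = 6.626 × 10⁻³⁴ / 4.010 × 10⁻²⁵ = 1.65 × 10⁻⁹ m = 1650 pm.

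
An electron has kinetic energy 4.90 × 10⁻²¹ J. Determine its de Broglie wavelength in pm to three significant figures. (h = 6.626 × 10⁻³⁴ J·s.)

λ = 7010 pm

p = √(2mKE) = √(2 × 9.109 × 10⁻³¹ × 4.900 × 10⁻²¹) = 9.448 × 10⁻²⁶ kg·m/s.
λ = h/p = 6.626 × 10⁻³⁴ / 9.448 × 10⁻²⁶ = 7.01 × 10⁻⁹ m = 7010 pm.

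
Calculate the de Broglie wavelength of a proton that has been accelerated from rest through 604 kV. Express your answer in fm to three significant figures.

λ = 36.8 fm

KE = eV = 1.602 × 10⁻¹⁹ × 6.040 × 10⁵ = 9.676 × 10⁻¹⁴ J.
p = √(2mKE) = √(2 × 1.673 × 10⁻²⁷ × 9.676 × 10⁻¹⁴) = 1.799 × 10⁻²⁰ kg·m/s.
λ = h/p = 6.626 × 10⁻³⁴ / 1.799 × 10⁻²⁰ = 3.68 × 10⁻¹⁴ m = 36.8 fm.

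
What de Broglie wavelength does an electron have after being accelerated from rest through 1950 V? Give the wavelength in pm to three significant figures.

λ = 27.8 pm

KE = eV = 1.602 × 10⁻¹⁹ × 1950 = 3.124 × 10⁻¹⁶ J.
p = √(2mKE) = √(2 × 9.109 × 10⁻³¹ × 3.124 × 10⁻¹⁶) = 2.386 × 10⁻²³ kg·m/s.
λ = h/p = 6.626 × 10⁻³⁴ / 2.386 × 10⁻²³ = 2.78 × 10⁻¹¹ m = 27.8 pm.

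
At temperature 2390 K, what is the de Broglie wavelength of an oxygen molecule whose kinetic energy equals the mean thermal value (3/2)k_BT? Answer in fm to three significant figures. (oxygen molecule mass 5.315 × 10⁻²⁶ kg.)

KE = (3/2)k_BT = 1.5 × 1.381 × 10⁻²³ × 2390 = 4.951 × 10⁻²⁰ J.
p = √(2mKE) = √(2 × 5.315 × 10⁻²⁶ × 4.951 × 10⁻²⁰) = 7.255 × 10⁻²³ kg·m/s.
λ = h/p = 9.13 × 10⁻¹² m = 9130 fm.

λ = 9130 fm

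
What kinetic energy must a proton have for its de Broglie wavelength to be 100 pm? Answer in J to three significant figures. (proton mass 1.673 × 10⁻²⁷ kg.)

KE = 1.31 × 10⁻²⁰ J

p = h/λ = 6.626 × 10⁻³⁴ / 1.000 × 10⁻¹⁰ = 6.626 × 10⁻²⁴ kg·m/s.
KE = p²/(2m) = (6.626 × 10⁻²⁴)² / (2 × 1.673 × 10⁻²⁷) = 1.312 × 10⁻²⁰ J = 1.31 × 10⁻²⁰ J.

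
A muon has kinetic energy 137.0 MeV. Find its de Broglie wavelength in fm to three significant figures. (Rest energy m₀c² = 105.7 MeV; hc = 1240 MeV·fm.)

Total energy E = KE + m₀c² = 137.0 + 105.7 = 242.7 MeV.
(pc)² = E² − (m₀c²)² = (242.7)² − (105.7)² = 4.773 × 10⁴ MeV², so pc = 218.5 MeV.
λ = hc/(pc) = 1240 MeV·fm / 218.5 MeV = 5.68 fm.

λ = 5.68 fm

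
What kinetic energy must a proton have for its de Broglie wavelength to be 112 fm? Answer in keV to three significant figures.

p = h/λ = 6.626 × 10⁻³⁴ / 1.120 × 10⁻¹³ = 5.916 × 10⁻²¹ kg·m/s.
KE = p²/(2m) = (5.916 × 10⁻²¹)² / (2 × 1.673 × 10⁻²⁷) = 1.046 × 10⁻¹⁴ J = 65.3 keV.

KE = 65.3 keV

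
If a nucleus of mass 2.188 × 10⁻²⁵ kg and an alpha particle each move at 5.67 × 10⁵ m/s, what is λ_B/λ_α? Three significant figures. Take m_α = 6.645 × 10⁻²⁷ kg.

λ_B/λ_α = 0.0304

At fixed v, p = mv so λ = h/(mv) ∝ 1/m.
λ_B/λ_α = m_α/m_B = 6.645 × 10⁻²⁷/2.188 × 10⁻²⁵ = 0.0304.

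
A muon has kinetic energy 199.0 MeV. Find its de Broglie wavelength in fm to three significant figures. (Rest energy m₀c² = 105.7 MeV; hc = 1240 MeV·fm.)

λ = 4.34 fm

Total energy E = KE + m₀c² = 199.0 + 105.7 = 304.7 MeV.
(pc)² = E² − (m₀c²)² = (304.7)² − (105.7)² = 8.167 × 10⁴ MeV², so pc = 285.8 MeV.
λ = hc/(pc) = 1240 MeV·fm / 285.8 MeV = 4.34 fm.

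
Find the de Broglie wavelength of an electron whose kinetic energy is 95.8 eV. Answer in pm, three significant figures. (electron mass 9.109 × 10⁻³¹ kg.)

KE = 95.8 eV = 1.535 × 10⁻¹⁷ J.
p = √(2mKE) = √(2 × 9.109 × 10⁻³¹ × 1.535 × 10⁻¹⁷) = 5.288 × 10⁻²⁴ kg·m/s.
λ = h/p = 6.626 × 10⁻³⁴ / 5.288 × 10⁻²⁴ = 1.25 × 10⁻¹⁰ m = 125 pm.

λ = 125 pm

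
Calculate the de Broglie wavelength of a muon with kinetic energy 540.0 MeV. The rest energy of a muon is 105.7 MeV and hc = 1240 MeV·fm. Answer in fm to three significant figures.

λ = 1.95 fm

Total energy E = KE + m₀c² = 540.0 + 105.7 = 645.7 MeV.
(pc)² = E² − (m₀c²)² = (645.7)² − (105.7)² = 4.058 × 10⁵ MeV², so pc = 637.0 MeV.
λ = hc/(pc) = 1240 MeV·fm / 637.0 MeV = 1.95 fm.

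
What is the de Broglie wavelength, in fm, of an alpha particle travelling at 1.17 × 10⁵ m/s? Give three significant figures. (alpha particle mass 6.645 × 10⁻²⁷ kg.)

λ = 852 fm

p = mv = 6.645 × 10⁻²⁷ × 1.17 × 10⁵ = 7.775 × 10⁻²² kg·m/s.
λ = h/p = 6.626 × 10⁻³⁴ / 7.775 × 10⁻²² = 8.52 × 10⁻¹³ m = 852 fm.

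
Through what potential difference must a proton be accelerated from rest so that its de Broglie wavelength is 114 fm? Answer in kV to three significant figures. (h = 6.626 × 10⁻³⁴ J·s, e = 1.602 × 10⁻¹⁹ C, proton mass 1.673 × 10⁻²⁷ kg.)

V = 63.0 kV

p = h/λ = 6.626 × 10⁻³⁴ / 1.140 × 10⁻¹³ = 5.812 × 10⁻²¹ kg·m/s.
KE = p²/(2m) = 1.010 × 10⁻¹⁴ J.
V = KE/e = 1.010 × 10⁻¹⁴ / (1.602 × 10⁻¹⁹) = 63.0 kV.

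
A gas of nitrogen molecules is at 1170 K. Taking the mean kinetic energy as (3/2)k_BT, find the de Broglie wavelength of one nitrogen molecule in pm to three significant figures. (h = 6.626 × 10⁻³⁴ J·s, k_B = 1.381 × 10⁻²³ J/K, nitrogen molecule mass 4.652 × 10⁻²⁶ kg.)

λ = 14.0 pm

KE = (3/2)k_BT = 1.5 × 1.381 × 10⁻²³ × 1170 = 2.424 × 10⁻²⁰ J.
p = √(2mKE) = √(2 × 4.652 × 10⁻²⁶ × 2.424 × 10⁻²⁰) = 4.749 × 10⁻²³ kg·m/s.
λ = h/p = 1.40 × 10⁻¹¹ m = 14.0 pm.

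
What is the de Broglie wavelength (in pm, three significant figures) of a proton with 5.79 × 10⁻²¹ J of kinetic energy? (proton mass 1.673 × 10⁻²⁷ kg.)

p = √(2mKE) = √(2 × 1.673 × 10⁻²⁷ × 5.790 × 10⁻²¹) = 4.402 × 10⁻²⁴ kg·m/s.
λ = h/p = 6.626 × 10⁻³⁴ / 4.402 × 10⁻²⁴ = 1.51 × 10⁻¹⁰ m = 151 pm.

λ = 151 pm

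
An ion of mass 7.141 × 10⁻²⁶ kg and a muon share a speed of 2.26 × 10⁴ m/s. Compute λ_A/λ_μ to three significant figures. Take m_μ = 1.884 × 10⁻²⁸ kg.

At fixed v, p = mv so λ = h/(mv) ∝ 1/m.
λ_A/λ_μ = m_μ/m_A = 1.884 × 10⁻²⁸/7.141 × 10⁻²⁶ = 2.64 × 10⁻³.

λ_A/λ_μ = 2.64 × 10⁻³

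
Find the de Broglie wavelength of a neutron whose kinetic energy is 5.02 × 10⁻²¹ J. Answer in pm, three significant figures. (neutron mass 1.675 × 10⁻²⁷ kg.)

p = √(2mKE) = √(2 × 1.675 × 10⁻²⁷ × 5.020 × 10⁻²¹) = 4.101 × 10⁻²⁴ kg·m/s.
λ = h/p = 6.626 × 10⁻³⁴ / 4.101 × 10⁻²⁴ = 1.62 × 10⁻¹⁰ m = 162 pm.

λ = 162 pm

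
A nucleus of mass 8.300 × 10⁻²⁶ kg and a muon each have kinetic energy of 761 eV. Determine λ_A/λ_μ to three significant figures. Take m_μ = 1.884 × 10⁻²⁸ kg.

λ_A/λ_μ = 0.0476

At fixed KE, p = √(2mKE) so λ = h/p ∝ 1/√m.
λ_A/λ_μ = √(m_μ/m_A) = √(1.884 × 10⁻²⁸/8.300 × 10⁻²⁶) = √(2.270 × 10⁻³) = 0.0476.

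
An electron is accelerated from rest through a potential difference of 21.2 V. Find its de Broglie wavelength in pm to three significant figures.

λ = 266 pm

KE = eV = 1.602 × 10⁻¹⁹ × 21.20 = 3.396 × 10⁻¹⁸ J.
p = √(2mKE) = √(2 × 9.109 × 10⁻³¹ × 3.396 × 10⁻¹⁸) = 2.487 × 10⁻²⁴ kg·m/s.
λ = h/p = 6.626 × 10⁻³⁴ / 2.487 × 10⁻²⁴ = 2.66 × 10⁻¹⁰ m = 266 pm.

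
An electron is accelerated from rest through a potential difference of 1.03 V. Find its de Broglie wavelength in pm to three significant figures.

KE = eV = 1.602 × 10⁻¹⁹ × 1.030 = 1.650 × 10⁻¹⁹ J.
p = √(2mKE) = √(2 × 9.109 × 10⁻³¹ × 1.650 × 10⁻¹⁹) = 5.483 × 10⁻²⁵ kg·m/s.
λ = h/p = 6.626 × 10⁻³⁴ / 5.483 × 10⁻²⁵ = 1.21 × 10⁻⁹ m = 1210 pm.

λ = 1210 pm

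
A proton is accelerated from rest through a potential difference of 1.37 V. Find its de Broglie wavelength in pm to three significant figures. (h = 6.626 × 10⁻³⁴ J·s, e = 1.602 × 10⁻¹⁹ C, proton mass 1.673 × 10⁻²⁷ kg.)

λ = 24.5 pm

KE = eV = 1.602 × 10⁻¹⁹ × 1.370 = 2.195 × 10⁻¹⁹ J.
p = √(2mKE) = √(2 × 1.673 × 10⁻²⁷ × 2.195 × 10⁻¹⁹) = 2.710 × 10⁻²³ kg·m/s.
λ = h/p = 6.626 × 10⁻³⁴ / 2.710 × 10⁻²³ = 2.45 × 10⁻¹¹ m = 24.5 pm.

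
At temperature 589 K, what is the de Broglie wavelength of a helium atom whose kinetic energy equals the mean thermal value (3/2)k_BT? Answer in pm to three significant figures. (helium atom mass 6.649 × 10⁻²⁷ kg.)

KE = (3/2)k_BT = 1.5 × 1.381 × 10⁻²³ × 589 = 1.220 × 10⁻²⁰ J.
p = √(2mKE) = √(2 × 6.649 × 10⁻²⁷ × 1.220 × 10⁻²⁰) = 1.274 × 10⁻²³ kg·m/s.
λ = h/p = 5.20 × 10⁻¹¹ m = 52.0 pm.

λ = 52.0 pm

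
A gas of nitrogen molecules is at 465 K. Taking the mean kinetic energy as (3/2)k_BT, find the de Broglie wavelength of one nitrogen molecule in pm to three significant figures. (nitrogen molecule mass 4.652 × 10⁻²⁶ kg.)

KE = (3/2)k_BT = 1.5 × 1.381 × 10⁻²³ × 465 = 9.632 × 10⁻²¹ J.
p = √(2mKE) = √(2 × 4.652 × 10⁻²⁶ × 9.632 × 10⁻²¹) = 2.994 × 10⁻²³ kg·m/s.
λ = h/p = 2.21 × 10⁻¹¹ m = 22.1 pm.

λ = 22.1 pm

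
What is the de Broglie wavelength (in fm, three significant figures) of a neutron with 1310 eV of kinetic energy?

KE = 1310 eV = 2.099 × 10⁻¹⁶ J.
p = √(2mKE) = √(2 × 1.675 × 10⁻²⁷ × 2.099 × 10⁻¹⁶) = 8.385 × 10⁻²² kg·m/s.
λ = h/p = 6.626 × 10⁻³⁴ / 8.385 × 10⁻²² = 7.90 × 10⁻¹³ m = 790 fm.

λ = 790 fm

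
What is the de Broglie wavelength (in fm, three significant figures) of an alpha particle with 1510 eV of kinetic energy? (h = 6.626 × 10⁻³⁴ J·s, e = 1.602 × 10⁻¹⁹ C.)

KE = 1510 eV = 2.419 × 10⁻¹⁶ J.
p = √(2mKE) = √(2 × 6.645 × 10⁻²⁷ × 2.419 × 10⁻¹⁶) = 1.793 × 10⁻²¹ kg·m/s.
λ = h/p = 6.626 × 10⁻³⁴ / 1.793 × 10⁻²¹ = 3.70 × 10⁻¹³ m = 370 fm.

λ = 370 fm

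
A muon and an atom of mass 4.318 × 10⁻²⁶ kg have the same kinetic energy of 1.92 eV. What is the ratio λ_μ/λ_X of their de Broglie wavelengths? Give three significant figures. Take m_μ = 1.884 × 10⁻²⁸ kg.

At fixed KE, p = √(2mKE) so λ = h/p ∝ 1/√m.
λ_μ/λ_X = √(m_X/m_μ) = √(4.318 × 10⁻²⁶/1.884 × 10⁻²⁸) = √(229.2) = 15.1.

λ_μ/λ_X = 15.1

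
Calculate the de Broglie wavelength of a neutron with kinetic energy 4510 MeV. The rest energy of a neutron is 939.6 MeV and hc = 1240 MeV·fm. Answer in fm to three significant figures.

Total energy E = KE + m₀c² = 4510 + 939.6 = 5449.6 MeV.
(pc)² = E² − (m₀c²)² = (5449.6)² − (939.6)² = 2.882 × 10⁷ MeV², so pc = 5368 MeV.
λ = hc/(pc) = 1240 MeV·fm / 5368 MeV = 0.231 fm.

λ = 0.231 fm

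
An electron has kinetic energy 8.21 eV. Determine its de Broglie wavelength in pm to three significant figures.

KE = 8.21 eV = 1.315 × 10⁻¹⁸ J.
p = √(2mKE) = √(2 × 9.109 × 10⁻³¹ × 1.315 × 10⁻¹⁸) = 1.548 × 10⁻²⁴ kg·m/s.
λ = h/p = 6.626 × 10⁻³⁴ / 1.548 × 10⁻²⁴ = 4.28 × 10⁻¹⁰ m = 428 pm.

λ = 428 pm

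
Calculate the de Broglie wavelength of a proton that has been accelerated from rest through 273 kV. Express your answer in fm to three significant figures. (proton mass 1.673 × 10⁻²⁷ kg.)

λ = 54.8 fm

KE = eV = 1.602 × 10⁻¹⁹ × 2.730 × 10⁵ = 4.373 × 10⁻¹⁴ J.
p = √(2mKE) = √(2 × 1.673 × 10⁻²⁷ × 4.373 × 10⁻¹⁴) = 1.210 × 10⁻²⁰ kg·m/s.
λ = h/p = 6.626 × 10⁻³⁴ / 1.210 × 10⁻²⁰ = 5.48 × 10⁻¹⁴ m = 54.8 fm.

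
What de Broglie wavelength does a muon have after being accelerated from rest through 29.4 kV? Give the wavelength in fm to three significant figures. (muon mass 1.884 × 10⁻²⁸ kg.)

λ = 497 fm

KE = eV = 1.602 × 10⁻¹⁹ × 2.940 × 10⁴ = 4.710 × 10⁻¹⁵ J.
p = √(2mKE) = √(2 × 1.884 × 10⁻²⁸ × 4.710 × 10⁻¹⁵) = 1.332 × 10⁻²¹ kg·m/s.
λ = h/p = 6.626 × 10⁻³⁴ / 1.332 × 10⁻²¹ = 4.97 × 10⁻¹³ m = 497 fm.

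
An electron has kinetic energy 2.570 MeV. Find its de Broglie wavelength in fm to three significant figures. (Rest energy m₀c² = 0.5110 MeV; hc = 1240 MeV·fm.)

Total energy E = KE + m₀c² = 2.570 + 0.5110 = 3.0810 MeV.
(pc)² = E² − (m₀c²)² = (3.0810)² − (0.5110)² = 9.231 MeV², so pc = 3.038 MeV.
λ = hc/(pc) = 1240 MeV·fm / 3.038 MeV = 408 fm.

λ = 408 fm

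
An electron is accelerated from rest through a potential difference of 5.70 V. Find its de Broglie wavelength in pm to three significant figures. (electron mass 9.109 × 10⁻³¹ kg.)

KE = eV = 1.602 × 10⁻¹⁹ × 5.700 = 9.131 × 10⁻¹⁹ J.
p = √(2mKE) = √(2 × 9.109 × 10⁻³¹ × 9.131 × 10⁻¹⁹) = 1.290 × 10⁻²⁴ kg·m/s.
λ = h/p = 6.626 × 10⁻³⁴ / 1.290 × 10⁻²⁴ = 5.14 × 10⁻¹⁰ m = 514 pm.

λ = 514 pm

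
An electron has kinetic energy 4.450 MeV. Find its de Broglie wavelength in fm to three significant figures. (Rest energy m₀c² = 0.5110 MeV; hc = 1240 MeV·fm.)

λ = 251 fm

Total energy E = KE + m₀c² = 4.450 + 0.5110 = 4.9610 MeV.
(pc)² = E² − (m₀c²)² = (4.9610)² − (0.5110)² = 24.35 MeV², so pc = 4.935 MeV.
λ = hc/(pc) = 1240 MeV·fm / 4.935 MeV = 251 fm.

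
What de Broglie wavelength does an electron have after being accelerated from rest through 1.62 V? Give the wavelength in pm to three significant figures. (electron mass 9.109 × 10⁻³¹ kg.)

KE = eV = 1.602 × 10⁻¹⁹ × 1.620 = 2.595 × 10⁻¹⁹ J.
p = √(2mKE) = √(2 × 9.109 × 10⁻³¹ × 2.595 × 10⁻¹⁹) = 6.876 × 10⁻²⁵ kg·m/s.
λ = h/p = 6.626 × 10⁻³⁴ / 6.876 × 10⁻²⁵ = 9.64 × 10⁻¹⁰ m = 964 pm.

λ = 964 pm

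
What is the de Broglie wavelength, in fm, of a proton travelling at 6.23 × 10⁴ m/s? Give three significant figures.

p = mv = 1.673 × 10⁻²⁷ × 6.23 × 10⁴ = 1.042 × 10⁻²² kg·m/s.
λ = h/p = 6.626 × 10⁻³⁴ / 1.042 × 10⁻²² = 6.36 × 10⁻¹² m = 6360 fm.

λ = 6360 fm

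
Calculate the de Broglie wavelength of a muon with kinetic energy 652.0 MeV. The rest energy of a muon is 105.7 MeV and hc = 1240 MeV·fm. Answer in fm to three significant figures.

λ = 1.65 fm

Total energy E = KE + m₀c² = 652.0 + 105.7 = 757.7 MeV.
(pc)² = E² − (m₀c²)² = (757.7)² − (105.7)² = 5.629 × 10⁵ MeV², so pc = 750.3 MeV.
λ = hc/(pc) = 1240 MeV·fm / 750.3 MeV = 1.65 fm.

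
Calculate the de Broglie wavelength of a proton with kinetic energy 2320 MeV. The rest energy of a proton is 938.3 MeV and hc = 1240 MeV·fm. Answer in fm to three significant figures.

Total energy E = KE + m₀c² = 2320 + 938.3 = 3258.3 MeV.
(pc)² = E² − (m₀c²)² = (3258.3)² − (938.3)² = 9.736 × 10⁶ MeV², so pc = 3120 MeV.
λ = hc/(pc) = 1240 MeV·fm / 3120 MeV = 0.397 fm.

λ = 0.397 fm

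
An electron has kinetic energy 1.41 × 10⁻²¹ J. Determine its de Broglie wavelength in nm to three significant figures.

λ = 13.1 nm

p = √(2mKE) = √(2 × 9.109 × 10⁻³¹ × 1.410 × 10⁻²¹) = 5.068 × 10⁻²⁶ kg·m/s.
λ = h/p = 6.626 × 10⁻³⁴ / 5.068 × 10⁻²⁶ = 1.31 × 10⁻⁸ m = 13.1 nm.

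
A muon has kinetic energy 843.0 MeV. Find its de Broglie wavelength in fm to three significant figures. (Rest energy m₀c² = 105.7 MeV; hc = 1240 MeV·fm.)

Total energy E = KE + m₀c² = 843.0 + 105.7 = 948.7 MeV.
(pc)² = E² − (m₀c²)² = (948.7)² − (105.7)² = 8.889 × 10⁵ MeV², so pc = 942.8 MeV.
λ = hc/(pc) = 1240 MeV·fm / 942.8 MeV = 1.32 fm.

λ = 1.32 fm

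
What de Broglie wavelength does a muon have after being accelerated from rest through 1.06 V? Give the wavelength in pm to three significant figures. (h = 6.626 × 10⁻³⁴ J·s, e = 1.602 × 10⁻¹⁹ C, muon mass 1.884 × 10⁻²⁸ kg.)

KE = eV = 1.602 × 10⁻¹⁹ × 1.060 = 1.698 × 10⁻¹⁹ J.
p = √(2mKE) = √(2 × 1.884 × 10⁻²⁸ × 1.698 × 10⁻¹⁹) = 7.999 × 10⁻²⁴ kg·m/s.
λ = h/p = 6.626 × 10⁻³⁴ / 7.999 × 10⁻²⁴ = 8.28 × 10⁻¹¹ m = 82.8 pm.

λ = 82.8 pm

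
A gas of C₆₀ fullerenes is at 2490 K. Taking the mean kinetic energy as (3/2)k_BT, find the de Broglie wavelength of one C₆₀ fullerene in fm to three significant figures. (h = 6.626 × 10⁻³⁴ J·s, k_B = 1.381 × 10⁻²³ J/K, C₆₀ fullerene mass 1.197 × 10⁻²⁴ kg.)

λ = 1890 fm

KE = (3/2)k_BT = 1.5 × 1.381 × 10⁻²³ × 2490 = 5.158 × 10⁻²⁰ J.
p = √(2mKE) = √(2 × 1.197 × 10⁻²⁴ × 5.158 × 10⁻²⁰) = 3.514 × 10⁻²² kg·m/s.
λ = h/p = 1.89 × 10⁻¹² m = 1890 fm.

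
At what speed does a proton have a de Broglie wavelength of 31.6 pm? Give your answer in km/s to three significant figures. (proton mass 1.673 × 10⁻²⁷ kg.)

v = 12.5 km/s

p = h/λ = 6.626 × 10⁻³⁴ / 3.160 × 10⁻¹¹ = 2.097 × 10⁻²³ kg·m/s.
v = p/m = 2.097 × 10⁻²³ / 1.673 × 10⁻²⁷ = 1.25 × 10⁴ m/s = 12.5 km/s.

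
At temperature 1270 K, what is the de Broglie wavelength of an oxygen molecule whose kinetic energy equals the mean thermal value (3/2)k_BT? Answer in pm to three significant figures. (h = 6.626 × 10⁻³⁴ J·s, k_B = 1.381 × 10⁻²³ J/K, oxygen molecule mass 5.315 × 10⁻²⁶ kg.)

λ = 12.5 pm

KE = (3/2)k_BT = 1.5 × 1.381 × 10⁻²³ × 1270 = 2.631 × 10⁻²⁰ J.
p = √(2mKE) = √(2 × 5.315 × 10⁻²⁶ × 2.631 × 10⁻²⁰) = 5.288 × 10⁻²³ kg·m/s.
λ = h/p = 1.25 × 10⁻¹¹ m = 12.5 pm.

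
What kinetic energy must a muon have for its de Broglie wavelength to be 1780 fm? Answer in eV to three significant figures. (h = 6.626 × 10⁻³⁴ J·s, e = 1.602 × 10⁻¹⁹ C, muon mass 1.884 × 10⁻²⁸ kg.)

p = h/λ = 6.626 × 10⁻³⁴ / 1.780 × 10⁻¹² = 3.722 × 10⁻²² kg·m/s.
KE = p²/(2m) = (3.722 × 10⁻²²)² / (2 × 1.884 × 10⁻²⁸) = 3.677 × 10⁻¹⁶ J = 2300 eV.

KE = 2300 eV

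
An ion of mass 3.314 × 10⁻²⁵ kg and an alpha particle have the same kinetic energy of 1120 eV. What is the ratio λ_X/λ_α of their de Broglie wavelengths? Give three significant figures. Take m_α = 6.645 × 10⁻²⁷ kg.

At fixed KE, p = √(2mKE) so λ = h/p ∝ 1/√m.
λ_X/λ_α = √(m_α/m_X) = √(6.645 × 10⁻²⁷/3.314 × 10⁻²⁵) = √(0.02005) = 0.142.

λ_X/λ_α = 0.142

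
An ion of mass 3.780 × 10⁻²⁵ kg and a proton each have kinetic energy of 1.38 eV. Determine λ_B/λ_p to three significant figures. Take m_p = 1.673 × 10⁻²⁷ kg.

λ_B/λ_p = 0.0665

At fixed KE, p = √(2mKE) so λ = h/p ∝ 1/√m.
λ_B/λ_p = √(m_p/m_B) = √(1.673 × 10⁻²⁷/3.780 × 10⁻²⁵) = √(4.426 × 10⁻³) = 0.0665.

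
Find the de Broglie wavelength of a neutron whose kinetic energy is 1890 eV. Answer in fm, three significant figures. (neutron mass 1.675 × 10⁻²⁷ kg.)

KE = 1890 eV = 3.028 × 10⁻¹⁶ J.
p = √(2mKE) = √(2 × 1.675 × 10⁻²⁷ × 3.028 × 10⁻¹⁶) = 1.007 × 10⁻²¹ kg·m/s.
λ = h/p = 6.626 × 10⁻³⁴ / 1.007 × 10⁻²¹ = 6.58 × 10⁻¹³ m = 658 fm.

λ = 658 fm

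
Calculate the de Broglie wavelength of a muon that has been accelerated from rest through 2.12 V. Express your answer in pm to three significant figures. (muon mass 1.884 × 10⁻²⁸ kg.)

λ = 58.6 pm

KE = eV = 1.602 × 10⁻¹⁹ × 2.120 = 3.396 × 10⁻¹⁹ J.
p = √(2mKE) = √(2 × 1.884 × 10⁻²⁸ × 3.396 × 10⁻¹⁹) = 1.131 × 10⁻²³ kg·m/s.
λ = h/p = 6.626 × 10⁻³⁴ / 1.131 × 10⁻²³ = 5.86 × 10⁻¹¹ m = 58.6 pm.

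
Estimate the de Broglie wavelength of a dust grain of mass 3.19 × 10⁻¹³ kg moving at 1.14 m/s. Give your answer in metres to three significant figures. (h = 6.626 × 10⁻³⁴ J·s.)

p = mv = 3.19 × 10⁻¹³ × 1.14 = 3.637 × 10⁻¹³ kg·m/s.
λ = h/p = 6.626 × 10⁻³⁴ / 3.637 × 10⁻¹³ = 1.82 × 10⁻²¹ m.

λ = 1.82 × 10⁻²¹ m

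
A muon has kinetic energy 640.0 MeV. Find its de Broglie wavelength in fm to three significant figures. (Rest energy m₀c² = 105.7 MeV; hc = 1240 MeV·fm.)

Total energy E = KE + m₀c² = 640.0 + 105.7 = 745.7 MeV.
(pc)² = E² − (m₀c²)² = (745.7)² − (105.7)² = 5.449 × 10⁵ MeV², so pc = 738.2 MeV.
λ = hc/(pc) = 1240 MeV·fm / 738.2 MeV = 1.68 fm.

λ = 1.68 fm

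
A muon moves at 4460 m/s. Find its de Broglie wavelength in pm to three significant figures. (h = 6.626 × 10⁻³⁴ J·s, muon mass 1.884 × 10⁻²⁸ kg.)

λ = 789 pm

p = mv = 1.884 × 10⁻²⁸ × 4460 = 8.403 × 10⁻²⁵ kg·m/s.
λ = h/p = 6.626 × 10⁻³⁴ / 8.403 × 10⁻²⁵ = 7.89 × 10⁻¹⁰ m = 789 pm.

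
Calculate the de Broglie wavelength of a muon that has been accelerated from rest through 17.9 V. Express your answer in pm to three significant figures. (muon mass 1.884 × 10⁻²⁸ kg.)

λ = 20.2 pm

KE = eV = 1.602 × 10⁻¹⁹ × 17.90 = 2.868 × 10⁻¹⁸ J.
p = √(2mKE) = √(2 × 1.884 × 10⁻²⁸ × 2.868 × 10⁻¹⁸) = 3.287 × 10⁻²³ kg·m/s.
λ = h/p = 6.626 × 10⁻³⁴ / 3.287 × 10⁻²³ = 2.02 × 10⁻¹¹ m = 20.2 pm.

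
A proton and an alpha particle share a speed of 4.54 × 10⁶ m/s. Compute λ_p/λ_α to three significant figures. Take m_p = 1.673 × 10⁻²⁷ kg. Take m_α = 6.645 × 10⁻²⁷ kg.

λ_p/λ_α = 3.97

At fixed v, p = mv so λ = h/(mv) ∝ 1/m.
λ_p/λ_α = m_α/m_p = 6.645 × 10⁻²⁷/1.673 × 10⁻²⁷ = 3.97.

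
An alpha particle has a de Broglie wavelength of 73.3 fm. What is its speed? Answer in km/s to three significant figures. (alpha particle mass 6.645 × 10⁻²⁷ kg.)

v = 1360 km/s

p = h/λ = 6.626 × 10⁻³⁴ / 7.330 × 10⁻¹⁴ = 9.040 × 10⁻²¹ kg·m/s.
v = p/m = 9.040 × 10⁻²¹ / 6.645 × 10⁻²⁷ = 1.36 × 10⁶ m/s = 1360 km/s.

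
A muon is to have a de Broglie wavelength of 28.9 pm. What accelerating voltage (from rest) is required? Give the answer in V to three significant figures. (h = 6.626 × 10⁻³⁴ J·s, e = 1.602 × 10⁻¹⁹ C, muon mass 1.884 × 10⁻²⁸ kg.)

V = 8.71 V

p = h/λ = 6.626 × 10⁻³⁴ / 2.890 × 10⁻¹¹ = 2.293 × 10⁻²³ kg·m/s.
KE = p²/(2m) = 1.395 × 10⁻¹⁸ J.
V = KE/e = 1.395 × 10⁻¹⁸ / (1.602 × 10⁻¹⁹) = 8.71 V.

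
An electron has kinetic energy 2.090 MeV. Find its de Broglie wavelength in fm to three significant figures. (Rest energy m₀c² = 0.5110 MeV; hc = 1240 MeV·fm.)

λ = 486 fm

Total energy E = KE + m₀c² = 2.090 + 0.5110 = 2.6010 MeV.
(pc)² = E² − (m₀c²)² = (2.6010)² − (0.5110)² = 6.504 MeV², so pc = 2.550 MeV.
λ = hc/(pc) = 1240 MeV·fm / 2.550 MeV = 486 fm.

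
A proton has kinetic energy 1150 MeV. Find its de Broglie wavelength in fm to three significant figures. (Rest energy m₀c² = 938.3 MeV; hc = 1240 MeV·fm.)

λ = 0.665 fm

Total energy E = KE + m₀c² = 1150 + 938.3 = 2088.3 MeV.
(pc)² = E² − (m₀c²)² = (2088.3)² − (938.3)² = 3.481 × 10⁶ MeV², so pc = 1866 MeV.
λ = hc/(pc) = 1240 MeV·fm / 1866 MeV = 0.665 fm.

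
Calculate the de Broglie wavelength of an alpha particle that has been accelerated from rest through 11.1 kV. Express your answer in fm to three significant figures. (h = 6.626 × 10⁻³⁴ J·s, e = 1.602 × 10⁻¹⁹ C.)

KE = 2eV = 2 × 1.602 × 10⁻¹⁹ × 1.110 × 10⁴ = 3.556 × 10⁻¹⁵ J.
p = √(2mKE) = √(2 × 6.645 × 10⁻²⁷ × 3.556 × 10⁻¹⁵) = 6.875 × 10⁻²¹ kg·m/s.
λ = h/p = 6.626 × 10⁻³⁴ / 6.875 × 10⁻²¹ = 9.64 × 10⁻¹⁴ m = 96.4 fm.

λ = 96.4 fm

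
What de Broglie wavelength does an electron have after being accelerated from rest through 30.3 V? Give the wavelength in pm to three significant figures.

λ = 223 pm

KE = eV = 1.602 × 10⁻¹⁹ × 30.30 = 4.854 × 10⁻¹⁸ J.
p = √(2mKE) = √(2 × 9.109 × 10⁻³¹ × 4.854 × 10⁻¹⁸) = 2.974 × 10⁻²⁴ kg·m/s.
λ = h/p = 6.626 × 10⁻³⁴ / 2.974 × 10⁻²⁴ = 2.23 × 10⁻¹⁰ m = 223 pm.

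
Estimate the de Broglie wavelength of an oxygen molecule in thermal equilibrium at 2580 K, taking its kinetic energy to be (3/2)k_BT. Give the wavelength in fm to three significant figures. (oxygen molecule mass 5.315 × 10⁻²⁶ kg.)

λ = 8790 fm

KE = (3/2)k_BT = 1.5 × 1.381 × 10⁻²³ × 2580 = 5.344 × 10⁻²⁰ J.
p = √(2mKE) = √(2 × 5.315 × 10⁻²⁶ × 5.344 × 10⁻²⁰) = 7.537 × 10⁻²³ kg·m/s.
λ = h/p = 8.79 × 10⁻¹² m = 8790 fm.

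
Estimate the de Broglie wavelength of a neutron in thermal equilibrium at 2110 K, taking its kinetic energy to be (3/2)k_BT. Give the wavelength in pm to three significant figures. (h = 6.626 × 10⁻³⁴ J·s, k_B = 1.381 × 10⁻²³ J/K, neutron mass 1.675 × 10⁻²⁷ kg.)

KE = (3/2)k_BT = 1.5 × 1.381 × 10⁻²³ × 2110 = 4.371 × 10⁻²⁰ J.
p = √(2mKE) = √(2 × 1.675 × 10⁻²⁷ × 4.371 × 10⁻²⁰) = 1.210 × 10⁻²³ kg·m/s.
λ = h/p = 5.48 × 10⁻¹¹ m = 54.8 pm.

λ = 54.8 pm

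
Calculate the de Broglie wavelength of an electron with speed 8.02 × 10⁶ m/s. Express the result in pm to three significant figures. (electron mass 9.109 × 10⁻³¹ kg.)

p = mv = 9.109 × 10⁻³¹ × 8.02 × 10⁶ = 7.305 × 10⁻²⁴ kg·m/s.
λ = h/p = 6.626 × 10⁻³⁴ / 7.305 × 10⁻²⁴ = 9.07 × 10⁻¹¹ m = 90.7 pm.

λ = 90.7 pm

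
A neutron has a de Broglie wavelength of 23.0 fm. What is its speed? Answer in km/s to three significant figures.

p = h/λ = 6.626 × 10⁻³⁴ / 2.300 × 10⁻¹⁴ = 2.881 × 10⁻²⁰ kg·m/s.
v = p/m = 2.881 × 10⁻²⁰ / 1.675 × 10⁻²⁷ = 1.72 × 10⁷ m/s = 1.72 × 10⁴ km/s.

v = 1.72 × 10⁴ km/s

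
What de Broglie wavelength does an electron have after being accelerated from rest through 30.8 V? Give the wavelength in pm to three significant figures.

KE = eV = 1.602 × 10⁻¹⁹ × 30.80 = 4.934 × 10⁻¹⁸ J.
p = √(2mKE) = √(2 × 9.109 × 10⁻³¹ × 4.934 × 10⁻¹⁸) = 2.998 × 10⁻²⁴ kg·m/s.
λ = h/p = 6.626 × 10⁻³⁴ / 2.998 × 10⁻²⁴ = 2.21 × 10⁻¹⁰ m = 221 pm.

λ = 221 pm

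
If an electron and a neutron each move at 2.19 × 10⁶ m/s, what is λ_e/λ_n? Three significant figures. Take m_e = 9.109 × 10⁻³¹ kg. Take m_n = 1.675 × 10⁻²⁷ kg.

At fixed v, p = mv so λ = h/(mv) ∝ 1/m.
λ_e/λ_n = m_n/m_e = 1.675 × 10⁻²⁷/9.109 × 10⁻³¹ = 1840.

λ_e/λ_n = 1840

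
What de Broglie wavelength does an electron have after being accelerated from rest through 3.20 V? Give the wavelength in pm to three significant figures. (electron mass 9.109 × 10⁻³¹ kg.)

λ = 686 pm

KE = eV = 1.602 × 10⁻¹⁹ × 3.200 = 5.126 × 10⁻¹⁹ J.
p = √(2mKE) = √(2 × 9.109 × 10⁻³¹ × 5.126 × 10⁻¹⁹) = 9.664 × 10⁻²⁵ kg·m/s.
λ = h/p = 6.626 × 10⁻³⁴ / 9.664 × 10⁻²⁵ = 6.86 × 10⁻¹⁰ m = 686 pm.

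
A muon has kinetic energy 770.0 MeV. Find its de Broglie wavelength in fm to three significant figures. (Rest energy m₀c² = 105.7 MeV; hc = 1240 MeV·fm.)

λ = 1.43 fm

Total energy E = KE + m₀c² = 770.0 + 105.7 = 875.7 MeV.
(pc)² = E² − (m₀c²)² = (875.7)² − (105.7)² = 7.557 × 10⁵ MeV², so pc = 869.3 MeV.
λ = hc/(pc) = 1240 MeV·fm / 869.3 MeV = 1.43 fm.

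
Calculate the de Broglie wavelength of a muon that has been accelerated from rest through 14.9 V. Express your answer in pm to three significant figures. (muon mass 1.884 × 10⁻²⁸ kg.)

λ = 22.1 pm

KE = eV = 1.602 × 10⁻¹⁹ × 14.90 = 2.387 × 10⁻¹⁸ J.
p = √(2mKE) = √(2 × 1.884 × 10⁻²⁸ × 2.387 × 10⁻¹⁸) = 2.999 × 10⁻²³ kg·m/s.
λ = h/p = 6.626 × 10⁻³⁴ / 2.999 × 10⁻²³ = 2.21 × 10⁻¹¹ m = 22.1 pm.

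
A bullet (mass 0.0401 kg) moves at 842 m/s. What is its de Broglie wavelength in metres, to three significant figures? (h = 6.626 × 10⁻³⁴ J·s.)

λ = 1.96 × 10⁻³⁵ m

p = mv = 0.0401 × 842 = 3.376 × 10¹ kg·m/s.
λ = h/p = 6.626 × 10⁻³⁴ / 3.376 × 10¹ = 1.96 × 10⁻³⁵ m.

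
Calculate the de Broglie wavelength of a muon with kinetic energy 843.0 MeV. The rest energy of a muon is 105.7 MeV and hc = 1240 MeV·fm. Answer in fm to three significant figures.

λ = 1.32 fm

Total energy E = KE + m₀c² = 843.0 + 105.7 = 948.7 MeV.
(pc)² = E² − (m₀c²)² = (948.7)² − (105.7)² = 8.889 × 10⁵ MeV², so pc = 942.8 MeV.
λ = hc/(pc) = 1240 MeV·fm / 942.8 MeV = 1.32 fm.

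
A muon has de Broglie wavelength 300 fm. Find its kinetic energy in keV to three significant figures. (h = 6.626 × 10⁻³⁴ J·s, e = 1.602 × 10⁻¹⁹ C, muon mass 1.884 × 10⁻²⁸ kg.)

p = h/λ = 6.626 × 10⁻³⁴ / 3.000 × 10⁻¹³ = 2.209 × 10⁻²¹ kg·m/s.
KE = p²/(2m) = (2.209 × 10⁻²¹)² / (2 × 1.884 × 10⁻²⁸) = 1.295 × 10⁻¹⁴ J = 80.8 keV.

KE = 80.8 keV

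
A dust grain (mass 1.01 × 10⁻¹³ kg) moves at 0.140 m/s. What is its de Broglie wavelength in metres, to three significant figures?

p = mv = 1.01 × 10⁻¹³ × 0.140 = 1.414 × 10⁻¹⁴ kg·m/s.
λ = h/p = 6.626 × 10⁻³⁴ / 1.414 × 10⁻¹⁴ = 4.69 × 10⁻²⁰ m.

λ = 4.69 × 10⁻²⁰ m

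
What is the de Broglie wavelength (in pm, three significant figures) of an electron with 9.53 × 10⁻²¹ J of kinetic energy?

p = √(2mKE) = √(2 × 9.109 × 10⁻³¹ × 9.530 × 10⁻²¹) = 1.318 × 10⁻²⁵ kg·m/s.
λ = h/p = 6.626 × 10⁻³⁴ / 1.318 × 10⁻²⁵ = 5.03 × 10⁻⁹ m = 5030 pm.

λ = 5030 pm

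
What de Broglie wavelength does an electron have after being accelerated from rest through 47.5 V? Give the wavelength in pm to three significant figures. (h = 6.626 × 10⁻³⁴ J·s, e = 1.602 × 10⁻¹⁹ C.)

λ = 178 pm

KE = eV = 1.602 × 10⁻¹⁹ × 47.50 = 7.610 × 10⁻¹⁸ J.
p = √(2mKE) = √(2 × 9.109 × 10⁻³¹ × 7.610 × 10⁻¹⁸) = 3.723 × 10⁻²⁴ kg·m/s.
λ = h/p = 6.626 × 10⁻³⁴ / 3.723 × 10⁻²⁴ = 1.78 × 10⁻¹⁰ m = 178 pm.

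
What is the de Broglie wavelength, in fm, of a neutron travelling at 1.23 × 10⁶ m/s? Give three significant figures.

p = mv = 1.675 × 10⁻²⁷ × 1.23 × 10⁶ = 2.060 × 10⁻²¹ kg·m/s.
λ = h/p = 6.626 × 10⁻³⁴ / 2.060 × 10⁻²¹ = 3.22 × 10⁻¹³ m = 322 fm.

λ = 322 fm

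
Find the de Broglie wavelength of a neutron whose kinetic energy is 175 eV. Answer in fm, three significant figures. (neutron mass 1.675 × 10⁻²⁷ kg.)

λ = 2160 fm

KE = 175 eV = 2.804 × 10⁻¹⁷ J.
p = √(2mKE) = √(2 × 1.675 × 10⁻²⁷ × 2.804 × 10⁻¹⁷) = 3.065 × 10⁻²² kg·m/s.
λ = h/p = 6.626 × 10⁻³⁴ / 3.065 × 10⁻²² = 2.16 × 10⁻¹² m = 2160 fm.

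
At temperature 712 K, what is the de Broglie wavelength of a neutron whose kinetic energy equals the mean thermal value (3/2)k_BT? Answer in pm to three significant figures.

λ = 94.3 pm

KE = (3/2)k_BT = 1.5 × 1.381 × 10⁻²³ × 712 = 1.475 × 10⁻²⁰ J.
p = √(2mKE) = √(2 × 1.675 × 10⁻²⁷ × 1.475 × 10⁻²⁰) = 7.029 × 10⁻²⁴ kg·m/s.
λ = h/p = 9.43 × 10⁻¹¹ m = 94.3 pm.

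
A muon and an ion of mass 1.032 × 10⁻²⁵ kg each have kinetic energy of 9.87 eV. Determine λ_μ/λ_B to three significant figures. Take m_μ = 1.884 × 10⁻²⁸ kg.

λ_μ/λ_B = 23.4

At fixed KE, p = √(2mKE) so λ = h/p ∝ 1/√m.
λ_μ/λ_B = √(m_B/m_μ) = √(1.032 × 10⁻²⁵/1.884 × 10⁻²⁸) = √(547.8) = 23.4.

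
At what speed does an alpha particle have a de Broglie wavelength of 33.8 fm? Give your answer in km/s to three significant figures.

p = h/λ = 6.626 × 10⁻³⁴ / 3.380 × 10⁻¹⁴ = 1.960 × 10⁻²⁰ kg·m/s.
v = p/m = 1.960 × 10⁻²⁰ / 6.645 × 10⁻²⁷ = 2.95 × 10⁶ m/s = 2950 km/s.

v = 2950 km/s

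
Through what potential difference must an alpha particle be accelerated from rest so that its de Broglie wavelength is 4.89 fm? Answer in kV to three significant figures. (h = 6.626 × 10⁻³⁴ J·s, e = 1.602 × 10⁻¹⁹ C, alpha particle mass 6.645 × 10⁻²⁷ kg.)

V = 4310 kV

p = h/λ = 6.626 × 10⁻³⁴ / 4.890 × 10⁻¹⁵ = 1.355 × 10⁻¹⁹ kg·m/s.
KE = p²/(2m) = 1.382 × 10⁻¹² J.
V = KE/2e = 1.382 × 10⁻¹² / (2 × 1.602 × 10⁻¹⁹) = 4310 kV.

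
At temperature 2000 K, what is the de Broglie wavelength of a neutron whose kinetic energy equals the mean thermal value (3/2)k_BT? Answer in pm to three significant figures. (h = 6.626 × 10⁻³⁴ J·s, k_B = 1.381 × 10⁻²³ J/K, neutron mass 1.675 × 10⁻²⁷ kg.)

λ = 56.2 pm

KE = (3/2)k_BT = 1.5 × 1.381 × 10⁻²³ × 2000 = 4.143 × 10⁻²⁰ J.
p = √(2mKE) = √(2 × 1.675 × 10⁻²⁷ × 4.143 × 10⁻²⁰) = 1.178 × 10⁻²³ kg·m/s.
λ = h/p = 5.62 × 10⁻¹¹ m = 56.2 pm.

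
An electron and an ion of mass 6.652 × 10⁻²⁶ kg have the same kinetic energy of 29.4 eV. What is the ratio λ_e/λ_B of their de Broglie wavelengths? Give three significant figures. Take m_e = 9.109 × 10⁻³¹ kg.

λ_e/λ_B = 270

At fixed KE, p = √(2mKE) so λ = h/p ∝ 1/√m.
λ_e/λ_B = √(m_B/m_e) = √(6.652 × 10⁻²⁶/9.109 × 10⁻³¹) = √(7.303 × 10⁴) = 270.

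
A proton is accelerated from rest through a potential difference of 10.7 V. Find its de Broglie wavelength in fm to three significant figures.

λ = 8750 fm

KE = eV = 1.602 × 10⁻¹⁹ × 10.70 = 1.714 × 10⁻¹⁸ J.
p = √(2mKE) = √(2 × 1.673 × 10⁻²⁷ × 1.714 × 10⁻¹⁸) = 7.573 × 10⁻²³ kg·m/s.
λ = h/p = 6.626 × 10⁻³⁴ / 7.573 × 10⁻²³ = 8.75 × 10⁻¹² m = 8750 fm.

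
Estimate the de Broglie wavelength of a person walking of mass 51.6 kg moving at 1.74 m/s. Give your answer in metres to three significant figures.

p = mv = 51.6 × 1.74 = 8.978 × 10¹ kg·m/s.
λ = h/p = 6.626 × 10⁻³⁴ / 8.978 × 10¹ = 7.38 × 10⁻³⁶ m.

λ = 7.38 × 10⁻³⁶ m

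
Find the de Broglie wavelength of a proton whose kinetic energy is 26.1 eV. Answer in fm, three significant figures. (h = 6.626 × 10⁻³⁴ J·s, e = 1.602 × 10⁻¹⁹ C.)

λ = 5600 fm

KE = 26.1 eV = 4.181 × 10⁻¹⁸ J.
p = √(2mKE) = √(2 × 1.673 × 10⁻²⁷ × 4.181 × 10⁻¹⁸) = 1.183 × 10⁻²² kg·m/s.
λ = h/p = 6.626 × 10⁻³⁴ / 1.183 × 10⁻²² = 5.60 × 10⁻¹² m = 5600 fm.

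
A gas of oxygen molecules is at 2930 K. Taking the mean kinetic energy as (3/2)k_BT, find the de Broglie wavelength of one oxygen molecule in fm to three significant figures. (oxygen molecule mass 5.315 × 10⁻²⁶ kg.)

KE = (3/2)k_BT = 1.5 × 1.381 × 10⁻²³ × 2930 = 6.069 × 10⁻²⁰ J.
p = √(2mKE) = √(2 × 5.315 × 10⁻²⁶ × 6.069 × 10⁻²⁰) = 8.032 × 10⁻²³ kg·m/s.
λ = h/p = 8.25 × 10⁻¹² m = 8250 fm.

λ = 8250 fm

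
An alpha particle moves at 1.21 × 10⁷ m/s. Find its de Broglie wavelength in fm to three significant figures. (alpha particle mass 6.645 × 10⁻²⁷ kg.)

p = mv = 6.645 × 10⁻²⁷ × 1.21 × 10⁷ = 8.040 × 10⁻²⁰ kg·m/s.
λ = h/p = 6.626 × 10⁻³⁴ / 8.040 × 10⁻²⁰ = 8.24 × 10⁻¹⁵ m = 8.24 fm.

λ = 8.24 fm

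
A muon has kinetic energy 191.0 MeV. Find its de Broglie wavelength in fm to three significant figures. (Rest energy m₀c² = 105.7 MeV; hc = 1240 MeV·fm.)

Total energy E = KE + m₀c² = 191.0 + 105.7 = 296.7 MeV.
(pc)² = E² − (m₀c²)² = (296.7)² − (105.7)² = 7.686 × 10⁴ MeV², so pc = 277.2 MeV.
λ = hc/(pc) = 1240 MeV·fm / 277.2 MeV = 4.47 fm.

λ = 4.47 fm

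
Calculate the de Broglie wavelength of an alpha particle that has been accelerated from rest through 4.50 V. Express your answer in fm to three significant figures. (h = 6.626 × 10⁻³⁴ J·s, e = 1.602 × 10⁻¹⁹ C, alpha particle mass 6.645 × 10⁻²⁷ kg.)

KE = 2eV = 2 × 1.602 × 10⁻¹⁹ × 4.500 = 1.442 × 10⁻¹⁸ J.
p = √(2mKE) = √(2 × 6.645 × 10⁻²⁷ × 1.442 × 10⁻¹⁸) = 1.384 × 10⁻²² kg·m/s.
λ = h/p = 6.626 × 10⁻³⁴ / 1.384 × 10⁻²² = 4.79 × 10⁻¹² m = 4790 fm.

λ = 4790 fm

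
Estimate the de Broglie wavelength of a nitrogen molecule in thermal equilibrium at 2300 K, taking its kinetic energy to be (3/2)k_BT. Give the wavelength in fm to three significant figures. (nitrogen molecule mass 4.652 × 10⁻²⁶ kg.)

KE = (3/2)k_BT = 1.5 × 1.381 × 10⁻²³ × 2300 = 4.764 × 10⁻²⁰ J.
p = √(2mKE) = √(2 × 4.652 × 10⁻²⁶ × 4.764 × 10⁻²⁰) = 6.658 × 10⁻²³ kg·m/s.
λ = h/p = 9.95 × 10⁻¹² m = 9950 fm.

λ = 9950 fm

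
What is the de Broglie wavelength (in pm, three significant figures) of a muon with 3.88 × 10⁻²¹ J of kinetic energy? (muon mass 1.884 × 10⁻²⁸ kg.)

p = √(2mKE) = √(2 × 1.884 × 10⁻²⁸ × 3.880 × 10⁻²¹) = 1.209 × 10⁻²⁴ kg·m/s.
λ = h/p = 6.626 × 10⁻³⁴ / 1.209 × 10⁻²⁴ = 5.48 × 10⁻¹⁰ m = 548 pm.

λ = 548 pm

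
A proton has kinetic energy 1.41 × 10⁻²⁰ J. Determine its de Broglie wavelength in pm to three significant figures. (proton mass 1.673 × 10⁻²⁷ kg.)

p = √(2mKE) = √(2 × 1.673 × 10⁻²⁷ × 1.410 × 10⁻²⁰) = 6.869 × 10⁻²⁴ kg·m/s.
λ = h/p = 6.626 × 10⁻³⁴ / 6.869 × 10⁻²⁴ = 9.65 × 10⁻¹¹ m = 96.5 pm.

λ = 96.5 pm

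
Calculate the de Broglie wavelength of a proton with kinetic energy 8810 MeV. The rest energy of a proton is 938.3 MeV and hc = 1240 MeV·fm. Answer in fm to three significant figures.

Total energy E = KE + m₀c² = 8810 + 938.3 = 9748.3 MeV.
(pc)² = E² − (m₀c²)² = (9748.3)² − (938.3)² = 9.415 × 10⁷ MeV², so pc = 9703 MeV.
λ = hc/(pc) = 1240 MeV·fm / 9703 MeV = 0.128 fm.

λ = 0.128 fm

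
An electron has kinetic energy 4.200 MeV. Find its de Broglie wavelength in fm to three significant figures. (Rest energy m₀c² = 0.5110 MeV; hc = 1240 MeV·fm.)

Total energy E = KE + m₀c² = 4.200 + 0.5110 = 4.7110 MeV.
(pc)² = E² − (m₀c²)² = (4.7110)² − (0.5110)² = 21.93 MeV², so pc = 4.683 MeV.
λ = hc/(pc) = 1240 MeV·fm / 4.683 MeV = 265 fm.

λ = 265 fm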